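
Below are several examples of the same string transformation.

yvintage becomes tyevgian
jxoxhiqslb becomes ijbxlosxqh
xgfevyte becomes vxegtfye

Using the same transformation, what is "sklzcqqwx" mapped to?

The transformation: take characters alternately from the front and the back (1st, last, 2nd, 2nd-last, ...), then move the last character to the front.
Starting from "sklzcqqwx": after the first operation, "sxkwlqzqc"; after the second, "csxkwlqzq".

csxkwlqzq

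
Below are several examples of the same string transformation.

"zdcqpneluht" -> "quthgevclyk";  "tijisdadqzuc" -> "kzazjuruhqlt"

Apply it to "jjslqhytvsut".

aajchypkmjlk

Looking at the pairs, the operation is to shift every letter 9 places backward in the alphabet (wrapping around).
For "jjslqhytvsut" the result is "aajchypkmjlk".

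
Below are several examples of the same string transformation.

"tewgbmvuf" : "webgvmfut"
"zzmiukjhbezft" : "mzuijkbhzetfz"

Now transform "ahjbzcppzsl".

jhzbpczplsa

Each output is the input with this applied: move the first character to the end, then swap each adjacent pair of characters (1↔2, 3↔4, ...).
Applying both steps to "ahjbzcppzsl": "hjbzcppzsla", then "jhzbpczplsa".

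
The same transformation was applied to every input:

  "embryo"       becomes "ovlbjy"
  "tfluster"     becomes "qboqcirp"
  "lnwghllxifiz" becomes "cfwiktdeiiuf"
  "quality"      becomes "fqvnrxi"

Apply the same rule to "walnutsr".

qpotxikr

The rule is to shift every letter 3 places backward in the alphabet (wrapping around), then move the last 3 characters to the front (rotate right by 3).
On "walnutsr": the first step gives "txikrqpo", and the second then gives "qpotxikr".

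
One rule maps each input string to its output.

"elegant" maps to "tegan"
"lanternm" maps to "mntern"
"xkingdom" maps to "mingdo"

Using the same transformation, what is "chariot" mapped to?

In each case the input is transformed by: delete the first 2 characters, then move the last character to the front.
So "chariot" becomes "tario".
(Check on "elegant": → "egant" → "tegan" ✓)

tario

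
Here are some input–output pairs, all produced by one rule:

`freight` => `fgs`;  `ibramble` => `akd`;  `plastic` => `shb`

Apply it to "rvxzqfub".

In each case the input is transformed by: shift every letter 1 place backward in the alphabet (wrapping around), then keep only the last 3 characters.
"rvxzqfub" → "quwypeta" → "eta".
(Check on "ibramble": → "haqzlakd" → "akd" ✓)

eta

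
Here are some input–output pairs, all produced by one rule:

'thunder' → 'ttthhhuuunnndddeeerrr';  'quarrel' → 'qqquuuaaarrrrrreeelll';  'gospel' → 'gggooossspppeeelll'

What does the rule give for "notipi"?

nnnoootttiiipppiii

The rule is to repeat every character 3 times.
"notipi" → "nnnoootttiiipppiii".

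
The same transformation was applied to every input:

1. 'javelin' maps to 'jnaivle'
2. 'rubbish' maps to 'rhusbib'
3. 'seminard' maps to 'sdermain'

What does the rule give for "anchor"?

arnoch

The pattern: take characters alternately from the front and the back (1st, last, 2nd, 2nd-last, ...).
Applying that to "anchor" gives "arnoch".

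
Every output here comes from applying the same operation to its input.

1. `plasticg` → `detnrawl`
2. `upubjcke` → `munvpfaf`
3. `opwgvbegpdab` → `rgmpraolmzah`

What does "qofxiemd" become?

itpxobzq

Rule — shift every letter 11 places forward in the alphabet (wrapping around), then move the first 3 characters to the end (rotate left by 3).
Starting from "qofxiemd": after the first operation, "bzqitpxo"; after the second, "itpxobzq".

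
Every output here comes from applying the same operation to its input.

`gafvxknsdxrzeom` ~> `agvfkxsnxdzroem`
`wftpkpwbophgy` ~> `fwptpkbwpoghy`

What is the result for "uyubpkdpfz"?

yubukppdzf

Rule — swap each adjacent pair of characters (1↔2, 3↔4, ...).
Applying that to "uyubpkdpfz" gives "yubukppdzf".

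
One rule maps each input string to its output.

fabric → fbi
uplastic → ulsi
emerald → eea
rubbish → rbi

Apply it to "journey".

jun

Looking at the pairs, the operation is to swap each adjacent pair of characters (1↔2, 3↔4, ...), then keep every other character starting from the second (positions 2nd, 4th, 6th, ...).
On "journey": the first step gives "ojrueny", and the second then gives "jun".
(Check on "emerald": → "merelad" → "eea" ✓)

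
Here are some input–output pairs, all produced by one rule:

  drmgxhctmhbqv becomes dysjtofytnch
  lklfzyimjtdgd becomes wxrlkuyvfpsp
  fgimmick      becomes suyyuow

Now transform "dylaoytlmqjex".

The transformation: delete the first character, then shift every letter 12 places forward in the alphabet (wrapping around).
So "dylaoytlmqjex" becomes "kxmakfxycvqj".

kxmakfxycvqj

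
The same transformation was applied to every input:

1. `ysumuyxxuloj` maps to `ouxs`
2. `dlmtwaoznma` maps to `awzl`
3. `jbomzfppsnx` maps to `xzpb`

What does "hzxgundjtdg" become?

The rule is to keep one character in every 3, starting at position 2 (positions 2nd, 5th, 8th, ...), then swap the first and last characters.
Working it through for "hzxgundjtdg": intermediate "zujg", final "gujz".

gujz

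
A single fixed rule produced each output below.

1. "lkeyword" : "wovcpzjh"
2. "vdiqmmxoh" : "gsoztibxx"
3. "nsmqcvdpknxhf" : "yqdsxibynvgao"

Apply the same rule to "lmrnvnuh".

wsxfcyyg

The pattern: take characters alternately from the front and the back (1st, last, 2nd, 2nd-last, ...), then shift every letter 11 places forward in the alphabet (wrapping around).
So "lmrnvnuh" becomes "wsxfcyyg".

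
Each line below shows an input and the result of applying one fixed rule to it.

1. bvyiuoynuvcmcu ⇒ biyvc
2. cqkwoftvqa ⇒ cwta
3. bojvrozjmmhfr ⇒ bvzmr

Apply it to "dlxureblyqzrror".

dubqr

The rule is to keep one character in every 3, starting at position 1 (positions 1st, 4th, 7th, ...).
Applying that to "dlxureblyqzrror" gives "dubqr".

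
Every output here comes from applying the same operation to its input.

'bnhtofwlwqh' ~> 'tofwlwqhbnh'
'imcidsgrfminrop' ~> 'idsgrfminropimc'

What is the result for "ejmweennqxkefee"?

Rule — move the first 3 characters to the end (rotate left by 3).
Doing the same to "ejmweennqxkefee": "weennqxkefeeejm".

weennqxkefeeejm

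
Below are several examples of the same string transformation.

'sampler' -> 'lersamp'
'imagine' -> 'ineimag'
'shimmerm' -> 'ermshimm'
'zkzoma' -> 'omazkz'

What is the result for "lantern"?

Each output is the input with this applied: move the last 3 characters to the front (rotate right by 3).
"lantern" → "ernlant".

ernlant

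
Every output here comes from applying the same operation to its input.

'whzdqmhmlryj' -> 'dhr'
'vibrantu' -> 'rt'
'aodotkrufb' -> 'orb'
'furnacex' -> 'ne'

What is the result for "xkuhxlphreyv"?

hpe

What's happening: delete the first character, then keep one character in every 3, starting at position 3 (positions 3rd, 6th, 9th, ...).
Starting from "xkuhxlphreyv": after the first operation, "kuhxlphreyv"; after the second, "hpe".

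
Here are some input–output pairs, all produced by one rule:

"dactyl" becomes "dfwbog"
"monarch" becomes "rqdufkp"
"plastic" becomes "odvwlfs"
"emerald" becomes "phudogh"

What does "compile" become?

In each case the input is transformed by: shift every letter 3 places forward in the alphabet (wrapping around), then move the first character to the end.
On "compile": the first step gives "frpsloh", and the second then gives "rpslohf".

rpslohf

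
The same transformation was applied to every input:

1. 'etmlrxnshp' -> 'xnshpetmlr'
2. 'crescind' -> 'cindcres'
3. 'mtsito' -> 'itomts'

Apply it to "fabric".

ricfab

The transformation: swap the front and back halves of the string.
So "fabric" becomes "ricfab".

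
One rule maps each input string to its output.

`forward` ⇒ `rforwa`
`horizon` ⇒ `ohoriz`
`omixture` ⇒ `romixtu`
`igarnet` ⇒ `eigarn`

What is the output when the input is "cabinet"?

ecabin

Looking at the pairs, the operation is to delete the last character, then move the last character to the front.
"cabinet" → "cabine" → "ecabin".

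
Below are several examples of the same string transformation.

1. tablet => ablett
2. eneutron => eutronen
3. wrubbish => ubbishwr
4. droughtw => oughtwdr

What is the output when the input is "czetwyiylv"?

The pattern: move the last 2 characters to the front (rotate right by 2), then swap the front and back halves of the string.
"czetwyiylv" → "lvczetwyiy" → "twyiylvcze".

twyiylvcze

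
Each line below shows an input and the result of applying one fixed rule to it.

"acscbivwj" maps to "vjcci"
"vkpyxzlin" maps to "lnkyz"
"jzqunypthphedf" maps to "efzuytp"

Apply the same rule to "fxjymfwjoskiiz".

izxyfjs

Rule — move the last 3 characters to the front (rotate right by 3), then keep every other character starting from the first (positions 1st, 3rd, 5th, ...).
Starting from "fxjymfwjoskiiz": after the first operation, "iizfxjymfwjosk"; after the second, "izxyfjs".
(Check on "jzqunypthphedf": → "edfjzqunypthph" → "efzuytp" ✓)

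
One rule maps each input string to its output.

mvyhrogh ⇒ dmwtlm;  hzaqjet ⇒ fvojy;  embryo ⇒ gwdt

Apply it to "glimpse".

The transformation: delete the first 2 characters, then shift every letter 5 places forward in the alphabet (wrapping around).
On "glimpse": the first step gives "impse", and the second then gives "nruxj".

nruxj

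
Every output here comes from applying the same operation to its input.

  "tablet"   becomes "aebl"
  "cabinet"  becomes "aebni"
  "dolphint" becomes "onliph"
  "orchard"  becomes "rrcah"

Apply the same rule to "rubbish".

The pattern: take characters alternately from the front and the back (1st, last, 2nd, 2nd-last, ...), then delete the first 2 characters.
For "rubbish", step one produces "rhusbib"; step two turns that into "usbib".

usbib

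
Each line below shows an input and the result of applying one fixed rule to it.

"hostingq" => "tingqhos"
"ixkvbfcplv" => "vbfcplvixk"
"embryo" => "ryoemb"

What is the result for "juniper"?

iperjun

The pattern: move the first 3 characters to the end (rotate left by 3).
Applying that to "juniper" gives "iperjun".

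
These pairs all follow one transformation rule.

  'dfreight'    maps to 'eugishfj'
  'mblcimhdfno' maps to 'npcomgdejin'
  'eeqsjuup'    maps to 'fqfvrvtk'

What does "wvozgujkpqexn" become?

xowypfarhqvlk

The transformation: shift every letter 1 place forward in the alphabet (wrapping around), then take characters alternately from the front and the back (1st, last, 2nd, 2nd-last, ...).
For "wvozgujkpqexn", step one produces "xwpahvklqrfyo"; step two turns that into "xowypfarhqvlk".
(Check on "dfreight": → "egsfjhiu" → "eugishfj" ✓)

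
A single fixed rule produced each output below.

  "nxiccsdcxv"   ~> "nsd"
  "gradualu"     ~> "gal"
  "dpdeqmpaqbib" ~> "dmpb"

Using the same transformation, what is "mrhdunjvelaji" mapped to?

mnjj

The transformation: swap each adjacent pair of characters (1↔2, 3↔4, ...), then keep one character in every 3, starting at position 2 (positions 2nd, 5th, 8th, ...).
Starting from "mrhdunjvelaji": after the first operation, "rmdhnuvjlejai"; after the second, "mnjj".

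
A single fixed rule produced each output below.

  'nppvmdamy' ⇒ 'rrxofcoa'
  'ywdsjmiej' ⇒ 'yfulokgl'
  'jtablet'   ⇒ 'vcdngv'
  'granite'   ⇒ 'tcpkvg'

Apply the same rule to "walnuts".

Rule — delete the first character, then shift every letter 2 places forward in the alphabet (wrapping around).
On "walnuts": the first step gives "alnuts", and the second then gives "cnpwvu".

cnpwvu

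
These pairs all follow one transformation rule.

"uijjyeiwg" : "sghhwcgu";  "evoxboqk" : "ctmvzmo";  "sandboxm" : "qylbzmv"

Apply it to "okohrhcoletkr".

mimfpfamjcri

The pattern: delete the last character, then shift every letter 2 places backward in the alphabet (wrapping around).
Applying both steps to "okohrhcoletkr": "okohrhcoletk", then "mimfpfamjcri".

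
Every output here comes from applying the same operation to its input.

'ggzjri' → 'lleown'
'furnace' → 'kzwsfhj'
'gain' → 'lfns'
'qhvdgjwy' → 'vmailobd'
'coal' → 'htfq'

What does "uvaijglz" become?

zafnolqe

The pattern: shift every letter 5 places forward in the alphabet (wrapping around).
Doing the same to "uvaijglz": "zafnolqe".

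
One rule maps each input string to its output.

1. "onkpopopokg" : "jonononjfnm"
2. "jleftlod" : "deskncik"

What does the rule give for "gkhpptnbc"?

The rule is to move the first 2 characters to the end (rotate left by 2), then shift every letter 1 place backward in the alphabet (wrapping around).
For "gkhpptnbc", step one produces "hpptnbcgk"; step two turns that into "goosmabfj".

goosmabfj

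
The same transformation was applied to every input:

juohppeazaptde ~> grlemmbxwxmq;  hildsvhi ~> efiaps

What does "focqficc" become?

clzncf

Looking at the pairs, the operation is to delete the last 2 characters, then shift every letter 3 places backward in the alphabet (wrapping around).
Working it through for "focqficc": intermediate "focqfi", final "clzncf".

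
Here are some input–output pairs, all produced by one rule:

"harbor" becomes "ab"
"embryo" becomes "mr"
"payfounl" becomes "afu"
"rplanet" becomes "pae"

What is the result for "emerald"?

Looking at the pairs, the operation is to delete the last character, then keep every other character starting from the second (positions 2nd, 4th, 6th, ...).
On "emerald": the first step gives "emeral", and the second then gives "mrl".

mrl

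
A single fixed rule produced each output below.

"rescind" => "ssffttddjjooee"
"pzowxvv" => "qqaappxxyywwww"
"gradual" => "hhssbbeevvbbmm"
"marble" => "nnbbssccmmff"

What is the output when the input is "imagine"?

jjnnbbhhjjooff

What's happening: double every character, then shift every letter 1 place forward in the alphabet (wrapping around).
Applying both steps to "imagine": "iimmaaggiinnee", then "jjnnbbhhjjooff".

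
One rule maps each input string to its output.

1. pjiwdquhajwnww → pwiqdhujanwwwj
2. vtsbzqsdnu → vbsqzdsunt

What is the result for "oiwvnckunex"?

What's happening: swap each adjacent pair of characters (1↔2, 3↔4, ...), then move the first character to the end.
For "oiwvnckunex" the result is "ovwcnukenxi".

ovwcnukenxi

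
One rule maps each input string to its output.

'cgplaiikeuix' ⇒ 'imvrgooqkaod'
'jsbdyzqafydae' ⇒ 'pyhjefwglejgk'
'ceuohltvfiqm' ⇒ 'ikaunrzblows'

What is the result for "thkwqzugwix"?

znqcwfamcod

The pattern: shift every letter 6 places forward in the alphabet (wrapping around).
For "thkwqzugwix" the result is "znqcwfamcod".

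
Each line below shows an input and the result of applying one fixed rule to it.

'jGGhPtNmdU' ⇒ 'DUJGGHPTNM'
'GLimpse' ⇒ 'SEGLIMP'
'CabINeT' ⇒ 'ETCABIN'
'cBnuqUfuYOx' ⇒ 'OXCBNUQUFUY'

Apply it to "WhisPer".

The transformation: move the last 2 characters to the front (rotate right by 2), then convert every letter to uppercase.
Starting from "WhisPer": after the first operation, "erWhisP"; after the second, "ERWHISP".
(Check on "jGGhPtNmdU": → "dUjGGhPtNm" → "DUJGGHPTNM" ✓)

ERWHISP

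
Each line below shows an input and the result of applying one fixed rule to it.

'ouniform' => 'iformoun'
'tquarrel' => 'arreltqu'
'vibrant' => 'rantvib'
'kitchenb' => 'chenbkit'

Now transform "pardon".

Each output is the input with this applied: move the first 3 characters to the end (rotate left by 3).
So "pardon" becomes "donpar".

donpar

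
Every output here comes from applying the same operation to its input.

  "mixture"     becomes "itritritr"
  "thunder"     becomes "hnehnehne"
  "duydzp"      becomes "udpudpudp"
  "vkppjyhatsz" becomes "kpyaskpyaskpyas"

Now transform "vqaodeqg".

Looking at the pairs, the operation is to keep every other character starting from the second (positions 2nd, 4th, 6th, ...), then write the whole string 3 times in a row.
On "vqaodeqg": the first step gives "qoeg", and the second then gives "qoegqoegqoeg".

qoegqoegqoeg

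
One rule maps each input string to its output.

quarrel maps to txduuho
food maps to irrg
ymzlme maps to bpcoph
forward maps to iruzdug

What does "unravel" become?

xqudyho

Rule — shift every letter 3 places forward in the alphabet (wrapping around).
For "unravel" the result is "xqudyho".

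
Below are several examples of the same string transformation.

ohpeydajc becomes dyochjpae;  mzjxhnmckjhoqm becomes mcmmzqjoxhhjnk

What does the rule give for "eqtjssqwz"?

ssezqwtqj

Looking at the pairs, the operation is to take characters alternately from the front and the back (1st, last, 2nd, 2nd-last, ...), then move the last 2 characters to the front (rotate right by 2).
"eqtjssqwz" → "ezqwtqjss" → "ssezqwtqj".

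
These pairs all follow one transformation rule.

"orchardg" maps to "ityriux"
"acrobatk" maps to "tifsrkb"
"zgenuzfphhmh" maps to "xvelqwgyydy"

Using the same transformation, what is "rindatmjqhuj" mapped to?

zeurkdahyla

Each output is the input with this applied: shift every letter 9 places backward in the alphabet (wrapping around), then delete the first character.
Working it through for "rindatmjqhuj": intermediate "izeurkdahyla", final "zeurkdahyla".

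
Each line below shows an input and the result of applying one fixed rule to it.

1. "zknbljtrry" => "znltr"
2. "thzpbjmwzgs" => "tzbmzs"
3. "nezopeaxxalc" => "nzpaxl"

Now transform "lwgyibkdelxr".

The rule is to keep every other character starting from the first (positions 1st, 3rd, 5th, ...).
Applying that to "lwgyibkdelxr" gives "lgikex".

lgikex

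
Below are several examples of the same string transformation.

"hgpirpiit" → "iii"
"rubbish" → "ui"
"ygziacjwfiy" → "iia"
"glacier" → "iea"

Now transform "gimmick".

The pattern: sort the characters into reverse alphabetical order, then keep only the vowels.
"gimmick" → "mmkiigc" → "ii".
(Check on "hgpirpiit": → "trppiiihg" → "iii" ✓)

ii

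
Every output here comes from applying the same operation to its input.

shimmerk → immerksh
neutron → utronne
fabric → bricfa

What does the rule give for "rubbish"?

The rule is to move the first 2 characters to the end (rotate left by 2).
Doing the same to "rubbish": "bbishru".

bbishru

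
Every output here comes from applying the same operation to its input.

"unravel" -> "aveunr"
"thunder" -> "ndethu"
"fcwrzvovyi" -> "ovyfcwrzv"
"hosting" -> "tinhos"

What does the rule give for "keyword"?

Looking at the pairs, the operation is to delete the last character, then move the last 3 characters to the front (rotate right by 3).
On "keyword": the first step gives "keywor", and the second then gives "workey".

workey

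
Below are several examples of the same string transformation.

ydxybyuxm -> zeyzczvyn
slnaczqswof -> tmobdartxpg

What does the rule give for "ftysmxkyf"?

guztnylzg

What's happening: shift every letter 1 place forward in the alphabet (wrapping around).
So "ftysmxkyf" becomes "guztnylzg".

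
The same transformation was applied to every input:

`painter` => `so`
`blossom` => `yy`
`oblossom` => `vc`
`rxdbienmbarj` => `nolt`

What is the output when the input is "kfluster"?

vd

Each output is the input with this applied: keep one character in every 3, starting at position 3 (positions 3rd, 6th, 9th, ...), then shift every letter 10 places forward in the alphabet (wrapping around).
"kfluster" → "lt" → "vd".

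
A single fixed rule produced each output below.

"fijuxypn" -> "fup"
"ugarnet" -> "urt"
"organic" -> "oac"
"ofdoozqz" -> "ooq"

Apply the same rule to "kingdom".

kgm

What's happening: keep one character in every 3, starting at position 1 (positions 1st, 4th, 7th, ...).
So "kingdom" becomes "kgm".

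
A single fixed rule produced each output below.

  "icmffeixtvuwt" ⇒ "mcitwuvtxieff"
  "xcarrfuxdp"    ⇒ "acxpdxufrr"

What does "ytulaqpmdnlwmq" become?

Each output is the input with this applied: reverse the string, then move the last 3 characters to the front (rotate right by 3).
Starting from "ytulaqpmdnlwmq": after the first operation, "qmwlndmpqaluty"; after the second, "utyqmwlndmpqal".

utyqmwlndmpqal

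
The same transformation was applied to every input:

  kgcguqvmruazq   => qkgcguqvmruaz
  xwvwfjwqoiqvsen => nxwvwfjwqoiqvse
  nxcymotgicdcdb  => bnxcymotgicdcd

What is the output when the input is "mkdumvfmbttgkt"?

Each output is the input with this applied: move the last character to the front.
So "mkdumvfmbttgkt" becomes "tmkdumvfmbttgk".

tmkdumvfmbttgk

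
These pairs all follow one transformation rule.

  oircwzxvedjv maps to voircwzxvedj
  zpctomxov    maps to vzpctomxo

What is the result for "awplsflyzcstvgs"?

Rule — move the last character to the front.
So "awplsflyzcstvgs" becomes "sawplsflyzcstvg".

sawplsflyzcstvg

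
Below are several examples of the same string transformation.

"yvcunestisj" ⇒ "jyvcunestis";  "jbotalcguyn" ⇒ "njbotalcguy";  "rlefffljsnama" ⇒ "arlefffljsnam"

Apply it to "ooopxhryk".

What's happening: move the last character to the front.
For "ooopxhryk" the result is "kooopxhry".

kooopxhry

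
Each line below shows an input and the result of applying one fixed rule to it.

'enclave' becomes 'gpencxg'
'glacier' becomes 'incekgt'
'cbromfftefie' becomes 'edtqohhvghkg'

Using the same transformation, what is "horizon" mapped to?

Rule — shift every letter 2 places forward in the alphabet (wrapping around).
On "horizon" that produces "jqtkbqp".

jqtkbqp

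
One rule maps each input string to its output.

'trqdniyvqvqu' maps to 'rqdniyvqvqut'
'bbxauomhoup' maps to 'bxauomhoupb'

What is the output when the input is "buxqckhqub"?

What's happening: move the first character to the end.
"buxqckhqub" → "uxqckhqubb".

uxqckhqubb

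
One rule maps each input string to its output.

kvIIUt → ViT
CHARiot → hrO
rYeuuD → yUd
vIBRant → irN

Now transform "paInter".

ANE

Rule — flip the case of every letter, then keep every other character starting from the second (positions 2nd, 4th, 6th, ...).
For "paInter", step one produces "PAiNTER"; step two turns that into "ANE".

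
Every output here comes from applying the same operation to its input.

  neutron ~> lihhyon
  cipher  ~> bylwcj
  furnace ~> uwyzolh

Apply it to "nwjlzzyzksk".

Rule — shift every letter 6 places backward in the alphabet (wrapping around), then move the last 3 characters to the front (rotate right by 3).
Doing the same to "nwjlzzyzksk": "emehqdfttst".

emehqdfttst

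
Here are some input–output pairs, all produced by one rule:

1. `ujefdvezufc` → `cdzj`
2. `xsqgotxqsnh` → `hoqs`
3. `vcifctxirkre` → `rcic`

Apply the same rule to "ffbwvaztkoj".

jvtf

The transformation: keep one character in every 3, starting at position 2 (positions 2nd, 5th, 8th, ...), then swap the first and last characters.
Starting from "ffbwvaztkoj": after the first operation, "fvtj"; after the second, "jvtf".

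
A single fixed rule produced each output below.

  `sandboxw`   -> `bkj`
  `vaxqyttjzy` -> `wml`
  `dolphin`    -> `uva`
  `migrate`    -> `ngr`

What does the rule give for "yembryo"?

Rule — shift every letter 13 places forward in the alphabet (wrapping around) — i.e. ROT13, then keep only the last 3 characters.
Working it through for "yembryo": intermediate "lrzoelb", final "elb".

elb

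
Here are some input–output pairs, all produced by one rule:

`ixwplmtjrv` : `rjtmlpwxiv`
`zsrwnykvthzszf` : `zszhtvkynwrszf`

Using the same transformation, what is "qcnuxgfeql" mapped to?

qefgxuncql

In each case the input is transformed by: reverse the string, then move the first character to the end.
Working it through for "qcnuxgfeql": intermediate "lqefgxuncq", final "qefgxuncql".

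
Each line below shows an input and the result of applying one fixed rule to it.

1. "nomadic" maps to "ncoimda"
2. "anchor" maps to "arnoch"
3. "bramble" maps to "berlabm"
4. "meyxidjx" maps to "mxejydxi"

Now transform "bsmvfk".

bksfmv

Each output is the input with this applied: take characters alternately from the front and the back (1st, last, 2nd, 2nd-last, ...).
"bsmvfk" → "bksfmv".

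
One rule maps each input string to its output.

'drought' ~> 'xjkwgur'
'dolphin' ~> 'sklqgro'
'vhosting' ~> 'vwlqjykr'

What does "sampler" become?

Looking at the pairs, the operation is to move the first 3 characters to the end (rotate left by 3), then shift every letter 3 places forward in the alphabet (wrapping around).
On "sampler": the first step gives "plersam", and the second then gives "sohuvdp".

sohuvdp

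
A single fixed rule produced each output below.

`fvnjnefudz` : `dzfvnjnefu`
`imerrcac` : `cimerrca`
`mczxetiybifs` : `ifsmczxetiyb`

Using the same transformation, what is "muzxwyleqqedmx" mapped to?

The rule is to move the first 3 characters to the end (rotate left by 3), then swap the front and back halves of the string.
Starting from "muzxwyleqqedmx": after the first operation, "xwyleqqedmxmuz"; after the second, "edmxmuzxwyleqq".
(Check on "fvnjnefudz": → "jnefudzfvn" → "dzfvnjnefu" ✓)

edmxmuzxwyleqq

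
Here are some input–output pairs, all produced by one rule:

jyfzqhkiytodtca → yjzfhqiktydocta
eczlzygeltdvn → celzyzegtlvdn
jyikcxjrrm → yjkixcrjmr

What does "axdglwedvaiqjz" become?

In each case the input is transformed by: swap each adjacent pair of characters (1↔2, 3↔4, ...).
"axdglwedvaiqjz" → "xagdwldeavqizj".

xagdwldeavqizj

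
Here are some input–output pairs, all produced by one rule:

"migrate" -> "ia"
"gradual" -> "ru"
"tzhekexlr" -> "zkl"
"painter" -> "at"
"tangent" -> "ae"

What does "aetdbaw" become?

Rule — keep one character in every 3, starting at position 2 (positions 2nd, 5th, 8th, ...).
Doing the same to "aetdbaw": "eb".

eb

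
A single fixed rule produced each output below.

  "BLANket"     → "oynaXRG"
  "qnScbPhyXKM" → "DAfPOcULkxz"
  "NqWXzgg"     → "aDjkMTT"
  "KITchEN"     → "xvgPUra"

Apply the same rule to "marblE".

ZNEOYr

The rule is to flip the case of every letter, then shift every letter 13 places forward in the alphabet (wrapping around) — i.e. ROT13.
Starting from "marblE": after the first operation, "MARBLe"; after the second, "ZNEOYr".
(Check on "KITchEN": → "kitCHen" → "xvgPUra" ✓)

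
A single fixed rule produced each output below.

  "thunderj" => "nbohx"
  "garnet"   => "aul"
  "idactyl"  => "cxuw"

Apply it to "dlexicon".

The transformation: shift every letter 6 places backward in the alphabet (wrapping around), then delete the last 3 characters.
Applying that to "dlexicon" gives "xfyrc".

xfyrc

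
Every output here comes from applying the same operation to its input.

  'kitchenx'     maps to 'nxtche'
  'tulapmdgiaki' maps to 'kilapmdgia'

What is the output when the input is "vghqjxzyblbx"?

bxhqjxzybl

Each output is the input with this applied: delete the first 2 characters, then move the last 2 characters to the front (rotate right by 2).
So "vghqjxzyblbx" becomes "bxhqjxzybl".
(Check on "kitchenx": → "tchenx" → "nxtche" ✓)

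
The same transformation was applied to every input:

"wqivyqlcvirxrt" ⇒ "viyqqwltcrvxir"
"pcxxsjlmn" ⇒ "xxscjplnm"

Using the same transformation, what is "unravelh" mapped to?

arvneulh

Each output is the input with this applied: move the first 3 characters to the end (rotate left by 3), then take characters alternately from the front and the back (1st, last, 2nd, 2nd-last, ...).
Starting from "unravelh": after the first operation, "avelhunr"; after the second, "arvneulh".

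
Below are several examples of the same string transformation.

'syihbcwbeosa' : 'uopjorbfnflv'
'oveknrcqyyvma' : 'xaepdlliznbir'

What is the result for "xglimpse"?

vzcfrkty

Each output is the input with this applied: move the first 3 characters to the end (rotate left by 3), then shift every letter 13 places forward in the alphabet (wrapping around) — i.e. ROT13.
Starting from "xglimpse": after the first operation, "impsexgl"; after the second, "vzcfrkty".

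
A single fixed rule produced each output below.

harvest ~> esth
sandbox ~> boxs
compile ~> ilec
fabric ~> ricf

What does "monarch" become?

In each case the input is transformed by: move the last 3 characters to the front (rotate right by 3), then keep only the first 4 characters.
Applying both steps to "monarch": "rchmona", then "rchm".

rchm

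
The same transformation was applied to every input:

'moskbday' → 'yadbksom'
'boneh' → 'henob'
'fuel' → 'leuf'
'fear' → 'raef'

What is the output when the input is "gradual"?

laudarg

Each output is the input with this applied: reverse the string.
Doing the same to "gradual": "laudarg".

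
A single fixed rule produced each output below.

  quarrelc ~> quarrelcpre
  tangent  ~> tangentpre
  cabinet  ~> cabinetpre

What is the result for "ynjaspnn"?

ynjaspnnpre

The pattern: append "pre".
On "ynjaspnn" that produces "ynjaspnnpre".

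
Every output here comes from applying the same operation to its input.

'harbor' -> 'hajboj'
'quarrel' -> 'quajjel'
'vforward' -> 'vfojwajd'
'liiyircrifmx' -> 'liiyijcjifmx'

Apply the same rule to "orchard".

In each case the input is transformed by: replace every "r" with "j".
"orchard" → "ojchajd".

ojchajd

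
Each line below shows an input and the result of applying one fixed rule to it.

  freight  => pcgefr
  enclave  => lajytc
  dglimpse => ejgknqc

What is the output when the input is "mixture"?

What's happening: delete the first character, then shift every letter 2 places backward in the alphabet (wrapping around).
Applying both steps to "mixture": "ixture", then "gvrspc".

gvrspc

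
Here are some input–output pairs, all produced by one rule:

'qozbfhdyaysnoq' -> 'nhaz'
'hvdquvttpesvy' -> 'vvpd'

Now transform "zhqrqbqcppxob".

obpq

The transformation: keep one character in every 3, starting at position 3 (positions 3rd, 6th, 9th, ...), then swap the first and last characters.
On "zhqrqbqcppxob": the first step gives "qbpo", and the second then gives "obpq".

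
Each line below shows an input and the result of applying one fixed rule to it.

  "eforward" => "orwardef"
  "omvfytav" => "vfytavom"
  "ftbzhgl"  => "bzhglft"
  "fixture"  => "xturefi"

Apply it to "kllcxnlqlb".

In each case the input is transformed by: move the first 2 characters to the end (rotate left by 2).
Applying that to "kllcxnlqlb" gives "lcxnlqlbkl".

lcxnlqlbkl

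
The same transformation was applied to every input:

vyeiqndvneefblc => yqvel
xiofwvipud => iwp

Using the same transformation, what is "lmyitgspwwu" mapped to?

mtpu

The rule is to keep one character in every 3, starting at position 2 (positions 2nd, 5th, 8th, ...).
Doing the same to "lmyitgspwwu": "mtpu".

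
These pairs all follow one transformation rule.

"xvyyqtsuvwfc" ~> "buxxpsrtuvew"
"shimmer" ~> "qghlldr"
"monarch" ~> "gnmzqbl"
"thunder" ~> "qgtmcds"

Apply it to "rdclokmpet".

Each output is the input with this applied: shift every letter 1 place backward in the alphabet (wrapping around), then swap the first and last characters.
Starting from "rdclokmpet": after the first operation, "qcbknjlods"; after the second, "scbknjlodq".

scbknjlodq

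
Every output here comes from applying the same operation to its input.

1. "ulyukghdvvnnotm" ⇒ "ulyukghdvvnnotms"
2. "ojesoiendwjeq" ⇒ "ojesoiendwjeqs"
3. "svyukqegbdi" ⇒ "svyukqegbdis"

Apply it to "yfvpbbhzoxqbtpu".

The rule is to append "s".
"yfvpbbhzoxqbtpu" → "yfvpbbhzoxqbtpus".

yfvpbbhzoxqbtpus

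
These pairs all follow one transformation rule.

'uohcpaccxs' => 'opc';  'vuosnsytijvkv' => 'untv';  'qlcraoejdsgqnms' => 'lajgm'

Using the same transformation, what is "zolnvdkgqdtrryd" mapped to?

What's happening: keep one character in every 3, starting at position 2 (positions 2nd, 5th, 8th, ...).
For "zolnvdkgqdtrryd" the result is "ovgty".

ovgty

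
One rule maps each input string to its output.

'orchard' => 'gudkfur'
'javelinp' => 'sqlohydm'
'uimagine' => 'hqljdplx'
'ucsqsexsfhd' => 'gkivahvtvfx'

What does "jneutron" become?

Looking at the pairs, the operation is to shift every letter 3 places forward in the alphabet (wrapping around), then reverse the string.
Working it through for "jneutron": intermediate "mqhxwurq", final "qruwxhqm".

qruwxhqm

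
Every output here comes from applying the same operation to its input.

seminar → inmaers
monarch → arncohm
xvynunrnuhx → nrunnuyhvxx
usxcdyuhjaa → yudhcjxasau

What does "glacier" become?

In each case the input is transformed by: take characters alternately from the front and the back (1st, last, 2nd, 2nd-last, ...), then reverse the string.
Starting from "glacier": after the first operation, "grleaic"; after the second, "ciaelrg".

ciaelrg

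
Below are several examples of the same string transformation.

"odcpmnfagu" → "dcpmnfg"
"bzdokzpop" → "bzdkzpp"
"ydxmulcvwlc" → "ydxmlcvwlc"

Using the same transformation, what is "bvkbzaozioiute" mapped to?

bvkbzzt

In each case the input is transformed by: remove every vowel.
So "bvkbzaozioiute" becomes "bvkbzzt".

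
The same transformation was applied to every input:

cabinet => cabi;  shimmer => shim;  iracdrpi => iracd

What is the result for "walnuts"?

The rule is to delete the last 3 characters.
Doing the same to "walnuts": "waln".

waln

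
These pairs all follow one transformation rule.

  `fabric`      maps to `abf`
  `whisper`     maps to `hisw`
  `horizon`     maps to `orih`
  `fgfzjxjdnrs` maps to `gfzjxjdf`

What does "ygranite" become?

The rule is to delete the last 3 characters, then move the first character to the end.
"ygranite" → "ygran" → "grany".

grany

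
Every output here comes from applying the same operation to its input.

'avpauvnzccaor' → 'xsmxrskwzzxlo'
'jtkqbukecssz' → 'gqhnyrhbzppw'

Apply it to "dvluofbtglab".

asirlcyqdixy

The transformation: shift every letter 3 places backward in the alphabet (wrapping around).
"dvluofbtglab" → "asirlcyqdixy".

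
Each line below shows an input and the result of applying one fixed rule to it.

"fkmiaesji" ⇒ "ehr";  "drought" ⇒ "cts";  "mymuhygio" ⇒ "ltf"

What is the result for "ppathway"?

osz

Rule — shift every letter 1 place backward in the alphabet (wrapping around), then keep one character in every 3, starting at position 1 (positions 1st, 4th, 7th, ...).
Doing the same to "ppathway": "osz".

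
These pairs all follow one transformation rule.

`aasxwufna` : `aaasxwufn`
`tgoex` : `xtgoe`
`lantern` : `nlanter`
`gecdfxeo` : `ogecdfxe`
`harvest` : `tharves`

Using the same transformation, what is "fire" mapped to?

efir

The transformation: move the last character to the front.
So "fire" becomes "efir".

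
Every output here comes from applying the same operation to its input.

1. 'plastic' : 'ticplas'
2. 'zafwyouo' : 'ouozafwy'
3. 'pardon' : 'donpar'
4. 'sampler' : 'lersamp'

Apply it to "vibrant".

The transformation: move the last 3 characters to the front (rotate right by 3).
Applying that to "vibrant" gives "antvibr".

antvibr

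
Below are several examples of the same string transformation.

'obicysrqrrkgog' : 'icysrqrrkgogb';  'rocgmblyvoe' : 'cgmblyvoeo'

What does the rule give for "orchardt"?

chardtr

The transformation: delete the first character, then move the first character to the end.
Working it through for "orchardt": intermediate "rchardt", final "chardtr".
(Check on "obicysrqrrkgog": → "bicysrqrrkgog" → "icysrqrrkgogb" ✓)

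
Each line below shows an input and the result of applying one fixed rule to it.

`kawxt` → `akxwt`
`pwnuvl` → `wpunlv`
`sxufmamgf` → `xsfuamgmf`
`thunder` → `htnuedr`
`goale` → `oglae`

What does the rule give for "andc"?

nacd

What's happening: swap each adjacent pair of characters (1↔2, 3↔4, ...).
For "andc" the result is "nacd".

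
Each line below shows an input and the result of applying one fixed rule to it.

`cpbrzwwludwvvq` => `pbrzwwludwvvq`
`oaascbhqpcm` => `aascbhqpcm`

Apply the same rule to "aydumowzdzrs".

ydumowzdzrs

The rule is to delete the first character.
On "aydumowzdzrs" that produces "ydumowzdzrs".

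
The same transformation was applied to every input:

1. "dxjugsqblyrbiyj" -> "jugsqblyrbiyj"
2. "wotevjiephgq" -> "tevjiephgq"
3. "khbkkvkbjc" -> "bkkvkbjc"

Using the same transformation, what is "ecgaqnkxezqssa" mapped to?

gaqnkxezqssa

Rule — delete the first 2 characters.
So "ecgaqnkxezqssa" becomes "gaqnkxezqssa".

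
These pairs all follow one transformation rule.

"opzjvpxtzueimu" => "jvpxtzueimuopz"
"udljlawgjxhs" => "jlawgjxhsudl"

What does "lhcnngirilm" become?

What's happening: move the first 3 characters to the end (rotate left by 3).
"lhcnngirilm" → "nngirilmlhc".

nngirilmlhc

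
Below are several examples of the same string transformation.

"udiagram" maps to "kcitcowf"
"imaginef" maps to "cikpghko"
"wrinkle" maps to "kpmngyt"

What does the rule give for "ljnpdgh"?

What's happening: move the first 2 characters to the end (rotate left by 2), then shift every letter 2 places forward in the alphabet (wrapping around).
Applying that to "ljnpdgh" gives "prfijnl".

prfijnl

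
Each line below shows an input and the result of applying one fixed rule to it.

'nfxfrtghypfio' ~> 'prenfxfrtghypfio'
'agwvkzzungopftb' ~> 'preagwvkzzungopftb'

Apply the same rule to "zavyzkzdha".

prezavyzkzdha

The transformation: prepend "pre".
On "zavyzkzdha" that produces "prezavyzkzdha".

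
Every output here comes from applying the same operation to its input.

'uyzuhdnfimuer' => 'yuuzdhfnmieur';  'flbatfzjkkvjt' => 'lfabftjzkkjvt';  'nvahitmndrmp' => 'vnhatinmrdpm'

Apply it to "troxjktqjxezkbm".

Looking at the pairs, the operation is to swap each adjacent pair of characters (1↔2, 3↔4, ...).
Doing the same to "troxjktqjxezkbm": "rtxokjqtxjzebkm".

rtxokjqtxjzebkm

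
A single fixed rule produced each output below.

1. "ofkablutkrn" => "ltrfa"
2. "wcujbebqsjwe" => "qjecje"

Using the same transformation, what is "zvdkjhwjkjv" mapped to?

hjjvk

Each output is the input with this applied: keep every other character starting from the second (positions 2nd, 4th, 6th, ...), then move the last 3 characters to the front (rotate right by 3).
On "zvdkjhwjkjv": the first step gives "vkhjj", and the second then gives "hjjvk".
(Check on "wcujbebqsjwe": → "cjeqje" → "qjecje" ✓)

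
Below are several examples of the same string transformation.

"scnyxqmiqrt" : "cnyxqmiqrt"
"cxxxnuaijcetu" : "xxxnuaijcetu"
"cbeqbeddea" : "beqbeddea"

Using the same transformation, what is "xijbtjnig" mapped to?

Rule — delete the first character.
"xijbtjnig" → "ijbtjnig".

ijbtjnig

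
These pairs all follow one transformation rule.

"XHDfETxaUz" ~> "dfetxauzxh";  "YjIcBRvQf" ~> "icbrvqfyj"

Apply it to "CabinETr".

binetrca

Each output is the input with this applied: move the first 2 characters to the end (rotate left by 2), then convert every letter to lowercase.
Applying that to "CabinETr" gives "binetrca".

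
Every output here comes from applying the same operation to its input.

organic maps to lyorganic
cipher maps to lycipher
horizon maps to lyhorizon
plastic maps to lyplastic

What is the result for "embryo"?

The pattern: prepend "ly".
Doing the same to "embryo": "lyembryo".

lyembryo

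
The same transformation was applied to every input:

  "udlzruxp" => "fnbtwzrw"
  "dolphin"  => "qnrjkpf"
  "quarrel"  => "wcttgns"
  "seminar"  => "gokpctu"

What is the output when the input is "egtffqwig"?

In each case the input is transformed by: move the first character to the end, then shift every letter 2 places forward in the alphabet (wrapping around).
Applying that to "egtffqwig" gives "ivhhsykig".

ivhhsykig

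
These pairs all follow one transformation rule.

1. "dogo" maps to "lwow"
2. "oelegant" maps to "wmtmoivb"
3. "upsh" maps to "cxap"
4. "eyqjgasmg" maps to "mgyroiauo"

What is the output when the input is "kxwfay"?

Looking at the pairs, the operation is to shift every letter 8 places forward in the alphabet (wrapping around).
On "kxwfay" that produces "sfenig".

sfenig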